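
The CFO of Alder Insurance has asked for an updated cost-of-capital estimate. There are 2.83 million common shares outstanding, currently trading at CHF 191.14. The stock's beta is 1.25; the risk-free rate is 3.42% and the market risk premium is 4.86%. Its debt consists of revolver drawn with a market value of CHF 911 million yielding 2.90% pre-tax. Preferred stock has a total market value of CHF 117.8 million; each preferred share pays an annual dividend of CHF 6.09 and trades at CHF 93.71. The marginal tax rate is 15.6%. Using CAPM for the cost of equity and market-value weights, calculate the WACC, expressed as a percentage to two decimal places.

5.18%

Cost of equity via CAPM: Re = 3.42% + 1.25 × 4.86% = 9.4950%.
Cost of preferred: Rp = 6.09 / 93.71 = 6.4988%.
Market value of equity E = 191.14 × 2.83m = 540.9262m.
Total capital V = 540.9262 + 117.8 + 911 = 1569.7262.
Equity: weight = 540.9262/1569.7262 = 0.3446; cost = 9.495%.
Preferred: weight = 117.8/1569.7262 = 0.0750; cost = 6.4988%.
Revolver drawn: weight = 911/1569.7262 = 0.5804; after-tax cost = 2.9% × (1 − 15.6%) = 2.4476%.
WACC = 0.3446 × 9.4950% + 0.0750 × 6.4988% + 0.5804 × 2.4476% = 5.1801%.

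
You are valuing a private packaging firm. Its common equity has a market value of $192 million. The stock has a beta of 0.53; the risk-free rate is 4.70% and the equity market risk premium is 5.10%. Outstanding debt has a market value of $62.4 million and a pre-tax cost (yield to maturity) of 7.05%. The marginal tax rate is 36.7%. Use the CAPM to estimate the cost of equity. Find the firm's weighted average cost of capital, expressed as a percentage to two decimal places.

Cost of equity via CAPM: Re = 4.7% + 0.53 × 5.1% = 7.4030%.
Total capital V = 192 + 62.4 = 254.4.
Equity: weight = 192/254.4 = 0.7547; cost = 7.403%.
Debt: weight = 62.4/254.4 = 0.2453; after-tax cost = 7.05% × (1 − 36.7%) = 4.4627%.
WACC = 0.7547 × 7.4030% + 0.2453 × 4.4627% = 6.6818%.

6.68%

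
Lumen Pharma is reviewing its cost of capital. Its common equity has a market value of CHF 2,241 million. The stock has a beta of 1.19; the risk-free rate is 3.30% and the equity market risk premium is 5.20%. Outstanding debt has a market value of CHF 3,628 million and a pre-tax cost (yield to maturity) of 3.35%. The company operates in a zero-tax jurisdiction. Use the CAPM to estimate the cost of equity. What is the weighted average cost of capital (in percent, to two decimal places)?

Cost of equity via CAPM: Re = 3.3% + 1.19 × 5.2% = 9.4880%.
Total capital V = 2241 + 3628 = 5869.
Equity: weight = 2241/5869 = 0.3818; cost = 9.488%.
Debt: weight = 3628/5869 = 0.6182; after-tax cost = 3.35% × (1 − 0%) = 3.3500%.
WACC = 0.3818 × 9.4880% + 0.6182 × 3.3500% = 5.6937%.

5.69%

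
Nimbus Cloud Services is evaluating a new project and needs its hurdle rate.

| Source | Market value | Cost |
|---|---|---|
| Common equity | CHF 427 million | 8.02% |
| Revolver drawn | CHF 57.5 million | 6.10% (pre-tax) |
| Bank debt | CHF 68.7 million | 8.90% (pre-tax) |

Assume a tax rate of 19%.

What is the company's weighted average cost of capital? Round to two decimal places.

Total capital V = 427 + 57.5 + 68.7 = 553.2.
Equity: weight = 427/553.2 = 0.7719; cost = 8.02%.
Revolver drawn: weight = 57.5/553.2 = 0.1039; after-tax cost = 6.1% × (1 − 19%) = 4.9410%.
Bank debt: weight = 68.7/553.2 = 0.1242; after-tax cost = 8.9% × (1 − 19%) = 7.2090%.
WACC = 0.7719 × 8.0200% + 0.1039 × 4.9410% + 0.1242 × 7.2090% = 7.5993%.

7.60%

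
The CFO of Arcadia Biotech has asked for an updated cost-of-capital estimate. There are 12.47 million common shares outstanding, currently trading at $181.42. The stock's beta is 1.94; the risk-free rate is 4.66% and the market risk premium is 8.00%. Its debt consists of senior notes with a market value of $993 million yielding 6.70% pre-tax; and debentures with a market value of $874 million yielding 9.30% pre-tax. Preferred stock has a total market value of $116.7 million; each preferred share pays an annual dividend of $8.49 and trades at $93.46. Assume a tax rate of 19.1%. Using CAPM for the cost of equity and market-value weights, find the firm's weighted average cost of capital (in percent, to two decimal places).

13.82%

Cost of equity via CAPM: Re = 4.66% + 1.94 × 8.0% = 20.1800%.
Cost of preferred: Rp = 8.49 / 93.46 = 9.0841%.
Market value of equity E = 181.42 × 12.47m = 2262.3074m.
Total capital V = 2262.3074 + 116.7 + 993 + 874 = 4246.0074.
Equity: weight = 2262.3074/4246.0074 = 0.5328; cost = 20.18%.
Preferred: weight = 116.7/4246.0074 = 0.0275; cost = 9.0841%.
Senior notes: weight = 993/4246.0074 = 0.2339; after-tax cost = 6.7% × (1 − 19.1%) = 5.4203%.
Debentures: weight = 874/4246.0074 = 0.2058; after-tax cost = 9.3% × (1 − 19.1%) = 7.5237%.
WACC = 0.5328 × 20.1800% + 0.0275 × 9.0841% + 0.2339 × 5.4203% + 0.2058 × 7.5237% = 13.8181%.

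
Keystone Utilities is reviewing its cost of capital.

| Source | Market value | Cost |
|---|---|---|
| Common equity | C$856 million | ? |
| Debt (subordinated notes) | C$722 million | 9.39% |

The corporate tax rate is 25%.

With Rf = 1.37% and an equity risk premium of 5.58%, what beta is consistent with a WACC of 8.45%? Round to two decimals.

1.48

Total capital V = 856 + 722 = 1578.
Equity weight = 856/1578 = 0.5425.
Subordinated notes weight = 722/1578 = 0.4575.
Debt contribution = 0.4575 × 9.39% × (1 − 25%) = 3.2222%.
Required equity contribution = 8.45% − 3.2222% = 5.2278%  ⇒  Re = 9.6372%.
CAPM: 9.6372% = 1.37% + β × 5.58%  ⇒  β = 1.4816.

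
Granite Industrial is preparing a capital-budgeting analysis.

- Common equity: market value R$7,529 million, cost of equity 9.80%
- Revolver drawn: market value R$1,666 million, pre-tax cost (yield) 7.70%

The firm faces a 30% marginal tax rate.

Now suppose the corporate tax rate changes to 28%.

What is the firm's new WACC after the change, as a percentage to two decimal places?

9.03%

After the change:
Total capital V = 7529 + 1666 = 9195.
Equity: weight = 7529/9195 = 0.8188; cost = 9.8%.
Revolver drawn: weight = 1666/9195 = 0.1812; after-tax cost = 7.7% × (1 − 28%) = 5.5440%.
WACC = 0.8188 × 9.8000% + 0.1812 × 5.5440% = 9.0289%.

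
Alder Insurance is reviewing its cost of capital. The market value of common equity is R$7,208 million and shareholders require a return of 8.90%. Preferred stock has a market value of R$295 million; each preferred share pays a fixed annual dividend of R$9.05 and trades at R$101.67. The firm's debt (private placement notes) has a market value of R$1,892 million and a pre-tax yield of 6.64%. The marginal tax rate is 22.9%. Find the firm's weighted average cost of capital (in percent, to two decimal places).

Cost of preferred: Rp = 9.05 / 101.67 = 8.9013%.
Total capital V = 7208 + 295 + 1892 = 9395.
Equity: weight = 7208/9395 = 0.7672; cost = 8.9%.
Preferred: weight = 295/9395 = 0.0314; cost = 8.9013%.
Private placement notes: weight = 1892/9395 = 0.2014; after-tax cost = 6.64% × (1 − 22.9%) = 5.1194%.
WACC = 0.7672 × 8.9000% + 0.0314 × 8.9013% + 0.2014 × 5.1194% = 8.1387%.

8.14%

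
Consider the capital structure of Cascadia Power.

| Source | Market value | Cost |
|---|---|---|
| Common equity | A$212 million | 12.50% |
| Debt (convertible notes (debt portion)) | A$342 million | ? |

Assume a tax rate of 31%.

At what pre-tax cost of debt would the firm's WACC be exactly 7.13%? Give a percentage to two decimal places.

5.51%

Total capital V = 212 + 342 = 554.
Equity weight = 212/554 = 0.3827.
Convertible notes (debt portion) weight = 342/554 = 0.6173.
Equity contribution = 0.3827 × 12.5% = 4.7834%.
Remaining for debt = 7.13% − 4.7834% = 2.3466%.
Rd × (1 − 31%) × 0.6173 = 2.3466%  ⇒  Rd = 5.5090%.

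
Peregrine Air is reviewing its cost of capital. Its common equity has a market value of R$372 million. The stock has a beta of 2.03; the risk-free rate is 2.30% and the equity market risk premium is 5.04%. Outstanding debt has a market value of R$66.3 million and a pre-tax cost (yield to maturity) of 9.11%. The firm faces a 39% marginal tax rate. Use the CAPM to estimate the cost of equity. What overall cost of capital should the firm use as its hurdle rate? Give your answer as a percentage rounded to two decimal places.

Cost of equity via CAPM: Re = 2.3% + 2.03 × 5.04% = 12.5312%.
Total capital V = 372 + 66.3 = 438.3.
Equity: weight = 372/438.3 = 0.8487; cost = 12.5312%.
Debt: weight = 66.3/438.3 = 0.1513; after-tax cost = 9.11% × (1 − 39%) = 5.5571%.
WACC = 0.8487 × 12.5312% + 0.1513 × 5.5571% = 11.4763%.

11.48%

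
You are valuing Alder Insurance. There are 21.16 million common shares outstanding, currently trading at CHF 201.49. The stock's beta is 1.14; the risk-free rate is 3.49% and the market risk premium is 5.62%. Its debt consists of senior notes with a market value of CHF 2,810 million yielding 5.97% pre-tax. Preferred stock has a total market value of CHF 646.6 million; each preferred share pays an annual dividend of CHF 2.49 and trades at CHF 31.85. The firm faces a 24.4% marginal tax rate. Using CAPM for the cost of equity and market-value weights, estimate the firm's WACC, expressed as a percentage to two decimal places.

Cost of equity via CAPM: Re = 3.49% + 1.14 × 5.62% = 9.8968%.
Cost of preferred: Rp = 2.49 / 31.85 = 7.8179%.
Market value of equity E = 201.49 × 21.16m = 4263.5284m.
Total capital V = 4263.5284 + 646.6 + 2810 = 7720.1284.
Equity: weight = 4263.5284/7720.1284 = 0.5523; cost = 9.8968%.
Preferred: weight = 646.6/7720.1284 = 0.0838; cost = 7.8179%.
Senior notes: weight = 2810/7720.1284 = 0.3640; after-tax cost = 5.97% × (1 − 24.4%) = 4.5133%.
WACC = 0.5523 × 9.8968% + 0.0838 × 7.8179% + 0.3640 × 4.5133% = 7.7632%.

7.76%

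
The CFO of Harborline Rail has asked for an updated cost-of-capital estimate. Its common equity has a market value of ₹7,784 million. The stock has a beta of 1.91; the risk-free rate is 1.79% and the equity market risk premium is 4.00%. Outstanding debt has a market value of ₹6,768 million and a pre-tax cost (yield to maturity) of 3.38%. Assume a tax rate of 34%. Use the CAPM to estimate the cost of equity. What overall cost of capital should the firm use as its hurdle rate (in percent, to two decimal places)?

6.08%

Cost of equity via CAPM: Re = 1.79% + 1.91 × 4.0% = 9.4300%.
Total capital V = 7784 + 6768 = 14552.
Equity: weight = 7784/14552 = 0.5349; cost = 9.43%.
Debt: weight = 6768/14552 = 0.4651; after-tax cost = 3.38% × (1 − 34%) = 2.2308%.
WACC = 0.5349 × 9.4300% + 0.4651 × 2.2308% = 6.0817%.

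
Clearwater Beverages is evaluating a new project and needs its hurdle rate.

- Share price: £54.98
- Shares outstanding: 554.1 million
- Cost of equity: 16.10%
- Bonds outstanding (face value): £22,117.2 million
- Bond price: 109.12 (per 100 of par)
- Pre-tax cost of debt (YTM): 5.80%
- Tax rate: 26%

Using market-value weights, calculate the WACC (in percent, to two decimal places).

10.88%

Market value of equity E = 54.98 × 554.1m = 30464.418m. Market value of debt D = 22117.2m × 109.12/100 = 24134.28864m.
Total capital V = 30464.418 + 24134.28864 = 54598.70664.
Equity: weight = 30464.418/54598.70664 = 0.5580; cost = 16.1%.
Bonds outstanding: weight = 24134.28864/54598.70664 = 0.4420; after-tax cost = 5.8% × (1 − 26%) = 4.2920%.
WACC = 0.5580 × 16.1000% + 0.4420 × 4.2920% = 10.8805%.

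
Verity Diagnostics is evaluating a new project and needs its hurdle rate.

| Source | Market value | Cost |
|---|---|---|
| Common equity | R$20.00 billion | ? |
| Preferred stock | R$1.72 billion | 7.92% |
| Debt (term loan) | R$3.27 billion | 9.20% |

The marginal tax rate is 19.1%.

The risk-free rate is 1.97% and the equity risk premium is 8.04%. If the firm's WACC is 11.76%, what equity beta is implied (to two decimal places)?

1.35

Total capital V = 20 + 1.72 + 3.27 = 24.99.
Equity weight = 20/24.99 = 0.8003.
Preferred weight = 1.72/24.99 = 0.0688.
Term loan weight = 3.27/24.99 = 0.1309.
Debt contribution = 0.1309 × 9.2% × (1 − 19.1%) = 0.9739%.
Preferred contribution = 0.0688 × 7.92% = 0.5451%.
Required equity contribution = 11.76% − 1.5190% = 10.2410%  ⇒  Re = 12.7961%.
CAPM: 12.7961% = 1.97% + β × 8.04%  ⇒  β = 1.3465.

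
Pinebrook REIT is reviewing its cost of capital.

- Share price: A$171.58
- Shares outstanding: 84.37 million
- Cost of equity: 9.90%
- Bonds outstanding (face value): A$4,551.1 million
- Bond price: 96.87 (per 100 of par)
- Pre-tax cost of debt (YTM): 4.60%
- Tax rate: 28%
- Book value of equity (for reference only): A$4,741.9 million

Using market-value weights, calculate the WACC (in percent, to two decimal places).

8.36%

Market value of equity E = 171.58 × 84.37m = 14476.2046m. Market value of debt D = 4551.1m × 96.87/100 = 4408.65057m.
Total capital V = 14476.2046 + 4408.65057 = 18884.85517.
Equity: weight = 14476.2046/18884.85517 = 0.7666; cost = 9.9%.
Bonds outstanding: weight = 4408.65057/18884.85517 = 0.2334; after-tax cost = 4.6% × (1 − 28%) = 3.3120%.
WACC = 0.7666 × 9.9000% + 0.2334 × 3.3120% = 8.3620%.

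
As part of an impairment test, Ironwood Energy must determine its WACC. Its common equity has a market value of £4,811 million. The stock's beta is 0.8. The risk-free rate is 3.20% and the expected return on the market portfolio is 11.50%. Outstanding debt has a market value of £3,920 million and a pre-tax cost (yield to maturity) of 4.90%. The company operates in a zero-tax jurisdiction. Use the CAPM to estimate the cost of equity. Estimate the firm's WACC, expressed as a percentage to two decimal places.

7.62%

Market risk premium = 11.5% − 3.2% = 8.3%.
Cost of equity via CAPM: Re = 3.2% + 0.8 × 8.3% = 9.8400%.
Total capital V = 4811 + 3920 = 8731.
Equity: weight = 4811/8731 = 0.5510; cost = 9.84%.
Debt: weight = 3920/8731 = 0.4490; after-tax cost = 4.9% × (1 − 0%) = 4.9000%.
WACC = 0.5510 × 9.8400% + 0.4490 × 4.9000% = 7.6221%.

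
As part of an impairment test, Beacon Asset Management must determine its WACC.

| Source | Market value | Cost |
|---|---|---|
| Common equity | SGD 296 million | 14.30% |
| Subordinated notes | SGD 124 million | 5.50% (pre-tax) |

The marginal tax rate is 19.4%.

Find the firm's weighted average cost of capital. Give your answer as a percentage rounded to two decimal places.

11.39%

Total capital V = 296 + 124 = 420.
Equity: weight = 296/420 = 0.7048; cost = 14.3%.
Subordinated notes: weight = 124/420 = 0.2952; after-tax cost = 5.5% × (1 − 19.4%) = 4.4330%.
WACC = 0.7048 × 14.3000% + 0.2952 × 4.4330% = 11.3869%.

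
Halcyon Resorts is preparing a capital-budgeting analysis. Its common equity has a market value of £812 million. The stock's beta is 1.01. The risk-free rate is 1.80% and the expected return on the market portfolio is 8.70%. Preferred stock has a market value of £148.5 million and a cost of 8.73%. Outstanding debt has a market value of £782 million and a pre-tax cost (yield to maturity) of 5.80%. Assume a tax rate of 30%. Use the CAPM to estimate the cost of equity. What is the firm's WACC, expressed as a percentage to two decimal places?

6.65%

Market risk premium = 8.7% − 1.8% = 6.9%.
Cost of equity via CAPM: Re = 1.8% + 1.01 × 6.9% = 8.7690%.
Total capital V = 812 + 148.5 + 782 = 1742.5.
Equity: weight = 812/1742.5 = 0.4660; cost = 8.769%.
Preferred: weight = 148.5/1742.5 = 0.0852; cost = 8.73%.
Debt: weight = 782/1742.5 = 0.4488; after-tax cost = 5.8% × (1 − 30%) = 4.0600%.
WACC = 0.4660 × 8.7690% + 0.0852 × 8.7300% + 0.4488 × 4.0600% = 6.6524%.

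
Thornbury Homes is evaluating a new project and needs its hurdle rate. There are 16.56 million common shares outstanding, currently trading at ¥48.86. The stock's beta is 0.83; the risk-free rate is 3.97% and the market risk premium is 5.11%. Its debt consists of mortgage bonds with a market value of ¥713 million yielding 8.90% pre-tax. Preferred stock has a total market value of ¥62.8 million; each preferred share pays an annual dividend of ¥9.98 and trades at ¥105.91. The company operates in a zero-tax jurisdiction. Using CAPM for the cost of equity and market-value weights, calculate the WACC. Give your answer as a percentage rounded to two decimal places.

Cost of equity via CAPM: Re = 3.97% + 0.83 × 5.11% = 8.2113%.
Cost of preferred: Rp = 9.98 / 105.91 = 9.4231%.
Market value of equity E = 48.86 × 16.56m = 809.1216m.
Total capital V = 809.1216 + 62.8 + 713 = 1584.9216.
Equity: weight = 809.1216/1584.9216 = 0.5105; cost = 8.2113%.
Preferred: weight = 62.8/1584.9216 = 0.0396; cost = 9.4231%.
Mortgage bonds: weight = 713/1584.9216 = 0.4499; after-tax cost = 8.9% × (1 − 0%) = 8.9000%.
WACC = 0.5105 × 8.2113% + 0.0396 × 9.4231% + 0.4499 × 8.9000% = 8.5691%.

8.57%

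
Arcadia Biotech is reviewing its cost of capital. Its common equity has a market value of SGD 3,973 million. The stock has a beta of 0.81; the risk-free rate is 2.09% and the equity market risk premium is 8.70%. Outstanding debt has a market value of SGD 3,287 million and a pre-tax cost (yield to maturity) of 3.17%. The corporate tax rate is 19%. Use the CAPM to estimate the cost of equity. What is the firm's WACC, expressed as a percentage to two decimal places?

6.16%

Cost of equity via CAPM: Re = 2.09% + 0.81 × 8.7% = 9.1370%.
Total capital V = 3973 + 3287 = 7260.
Equity: weight = 3973/7260 = 0.5472; cost = 9.137%.
Debt: weight = 3287/7260 = 0.4528; after-tax cost = 3.17% × (1 − 19%) = 2.5677%.
WACC = 0.5472 × 9.1370% + 0.4528 × 2.5677% = 6.1627%.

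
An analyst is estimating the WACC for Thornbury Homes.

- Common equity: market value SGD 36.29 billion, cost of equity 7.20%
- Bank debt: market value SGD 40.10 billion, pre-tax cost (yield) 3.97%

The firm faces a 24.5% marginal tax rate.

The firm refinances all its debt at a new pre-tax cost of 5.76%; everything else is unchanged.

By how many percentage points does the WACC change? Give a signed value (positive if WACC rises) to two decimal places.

+0.71 pp

Current WACC:
Total capital V = 36.29 + 40.1 = 76.39.
Equity: weight = 36.29/76.39 = 0.4751; cost = 7.2%.
Bank debt: weight = 40.1/76.39 = 0.5249; after-tax cost = 3.97% × (1 − 24.5%) = 2.9973%.
WACC = 0.4751 × 7.2000% + 0.5249 × 2.9973% = 4.9939%.
After the change:
Total capital V = 36.29 + 40.1 = 76.39.
Equity: weight = 36.29/76.39 = 0.4751; cost = 7.2%.
Bank debt: weight = 40.1/76.39 = 0.5249; after-tax cost = 5.76% × (1 − 24.5%) = 4.3488%.
WACC = 0.4751 × 7.2000% + 0.5249 × 4.3488% = 5.7033%.
Change in WACC = 5.7033% − 4.9939% = 0.7094 pp.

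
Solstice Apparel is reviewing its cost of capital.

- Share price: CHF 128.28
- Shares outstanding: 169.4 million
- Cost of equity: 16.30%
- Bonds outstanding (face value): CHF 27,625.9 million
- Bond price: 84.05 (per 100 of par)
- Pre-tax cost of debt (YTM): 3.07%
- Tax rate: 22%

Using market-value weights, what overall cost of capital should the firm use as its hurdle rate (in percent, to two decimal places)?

Market value of equity E = 128.28 × 169.4m = 21730.632m. Market value of debt D = 27625.9m × 84.05/100 = 23219.56895m.
Total capital V = 21730.632 + 23219.56895 = 44950.20095.
Equity: weight = 21730.632/44950.20095 = 0.4834; cost = 16.3%.
Bonds outstanding: weight = 23219.56895/44950.20095 = 0.5166; after-tax cost = 3.07% × (1 − 22%) = 2.3946%.
WACC = 0.4834 × 16.3000% + 0.5166 × 2.3946% = 9.1170%.

9.12%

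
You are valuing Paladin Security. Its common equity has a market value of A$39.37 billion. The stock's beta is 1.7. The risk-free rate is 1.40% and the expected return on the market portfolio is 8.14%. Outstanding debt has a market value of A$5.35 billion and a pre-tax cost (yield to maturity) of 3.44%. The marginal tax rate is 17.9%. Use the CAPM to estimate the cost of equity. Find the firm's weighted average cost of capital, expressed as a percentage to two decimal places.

11.66%

Market risk premium = 8.14% − 1.4% = 6.74%.
Cost of equity via CAPM: Re = 1.4% + 1.7 × 6.74% = 12.8580%.
Total capital V = 39.37 + 5.35 = 44.72.
Equity: weight = 39.37/44.72 = 0.8804; cost = 12.858%.
Debt: weight = 5.35/44.72 = 0.1196; after-tax cost = 3.44% × (1 − 17.9%) = 2.8242%.
WACC = 0.8804 × 12.8580% + 0.1196 × 2.8242% = 11.6576%.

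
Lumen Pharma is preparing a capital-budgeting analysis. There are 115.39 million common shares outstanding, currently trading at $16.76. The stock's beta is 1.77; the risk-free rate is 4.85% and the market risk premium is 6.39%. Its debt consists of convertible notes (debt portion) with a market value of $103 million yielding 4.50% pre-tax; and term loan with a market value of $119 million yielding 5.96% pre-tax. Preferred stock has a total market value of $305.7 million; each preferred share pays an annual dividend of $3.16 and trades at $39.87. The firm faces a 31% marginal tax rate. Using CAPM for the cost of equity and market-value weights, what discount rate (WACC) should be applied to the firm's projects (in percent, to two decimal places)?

14.01%

Cost of equity via CAPM: Re = 4.85% + 1.77 × 6.39% = 16.1603%.
Cost of preferred: Rp = 3.16 / 39.87 = 7.9258%.
Market value of equity E = 16.76 × 115.39m = 1933.9364m.
Total capital V = 1933.9364 + 305.7 + 103 + 119 = 2461.6364.
Equity: weight = 1933.9364/2461.6364 = 0.7856; cost = 16.1603%.
Preferred: weight = 305.7/2461.6364 = 0.1242; cost = 7.9258%.
Convertible notes (debt portion): weight = 103/2461.6364 = 0.0418; after-tax cost = 4.5% × (1 − 31%) = 3.1050%.
Term loan: weight = 119/2461.6364 = 0.0483; after-tax cost = 5.96% × (1 − 31%) = 4.1124%.
WACC = 0.7856 × 16.1603% + 0.1242 × 7.9258% + 0.0418 × 3.1050% + 0.0483 × 4.1124% = 14.0090%.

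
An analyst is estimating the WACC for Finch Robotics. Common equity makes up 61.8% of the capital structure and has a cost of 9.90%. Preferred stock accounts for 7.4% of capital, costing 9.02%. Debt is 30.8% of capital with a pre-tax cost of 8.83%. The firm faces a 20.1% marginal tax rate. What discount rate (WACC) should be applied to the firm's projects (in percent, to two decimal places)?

8.96%

After-tax cost of debt = 8.83% × (1 − 20.1%) = 7.0552%.
WACC = 0.618 × 9.9000% + 0.074 × 9.0200% + 0.308 × 7.0552% = 8.9587%.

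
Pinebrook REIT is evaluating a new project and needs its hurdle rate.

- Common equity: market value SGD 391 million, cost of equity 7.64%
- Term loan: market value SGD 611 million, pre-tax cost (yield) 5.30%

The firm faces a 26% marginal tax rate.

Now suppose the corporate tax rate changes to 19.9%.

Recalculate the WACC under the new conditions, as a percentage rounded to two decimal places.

After the change:
Total capital V = 391 + 611 = 1002.
Equity: weight = 391/1002 = 0.3902; cost = 7.64%.
Term loan: weight = 611/1002 = 0.6098; after-tax cost = 5.3% × (1 − 19.9%) = 4.2453%.
WACC = 0.3902 × 7.6400% + 0.6098 × 4.2453% = 5.5700%.

5.57%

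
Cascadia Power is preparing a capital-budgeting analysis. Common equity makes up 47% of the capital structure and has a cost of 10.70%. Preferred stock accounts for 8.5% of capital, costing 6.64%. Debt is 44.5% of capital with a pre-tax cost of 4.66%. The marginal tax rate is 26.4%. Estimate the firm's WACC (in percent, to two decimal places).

After-tax cost of debt = 4.66% × (1 − 26.4%) = 3.4298%.
WACC = 0.470 × 10.7000% + 0.085 × 6.6400% + 0.445 × 3.4298% = 7.1196%.

7.12%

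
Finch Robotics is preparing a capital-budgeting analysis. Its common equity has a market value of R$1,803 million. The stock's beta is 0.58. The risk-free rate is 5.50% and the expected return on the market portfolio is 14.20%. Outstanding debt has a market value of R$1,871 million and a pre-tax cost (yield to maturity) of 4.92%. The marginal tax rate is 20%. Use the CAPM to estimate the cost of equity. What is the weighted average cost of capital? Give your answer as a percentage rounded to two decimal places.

7.18%

Market risk premium = 14.2% − 5.5% = 8.7%.
Cost of equity via CAPM: Re = 5.5% + 0.58 × 8.7% = 10.5460%.
Total capital V = 1803 + 1871 = 3674.
Equity: weight = 1803/3674 = 0.4907; cost = 10.546%.
Debt: weight = 1871/3674 = 0.5093; after-tax cost = 4.92% × (1 − 20%) = 3.9360%.
WACC = 0.4907 × 10.5460% + 0.5093 × 3.9360% = 7.1798%.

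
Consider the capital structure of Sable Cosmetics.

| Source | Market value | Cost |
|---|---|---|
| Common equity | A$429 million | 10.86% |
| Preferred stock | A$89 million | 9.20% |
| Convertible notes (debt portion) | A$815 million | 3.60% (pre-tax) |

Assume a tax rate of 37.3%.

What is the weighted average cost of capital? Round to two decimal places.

5.49%

Total capital V = 429 + 89 + 815 = 1333.
Equity: weight = 429/1333 = 0.3218; cost = 10.86%.
Preferred: weight = 89/1333 = 0.0668; cost = 9.2%.
Convertible notes (debt portion): weight = 815/1333 = 0.6114; after-tax cost = 3.6% × (1 − 37.3%) = 2.2572%.
WACC = 0.3218 × 10.8600% + 0.0668 × 9.2000% + 0.6114 × 2.2572% = 5.4894%.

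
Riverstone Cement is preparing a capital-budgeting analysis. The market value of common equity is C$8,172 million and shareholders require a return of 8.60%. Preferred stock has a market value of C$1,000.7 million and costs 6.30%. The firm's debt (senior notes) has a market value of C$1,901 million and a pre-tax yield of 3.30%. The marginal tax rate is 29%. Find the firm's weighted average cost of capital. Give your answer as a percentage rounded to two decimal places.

Total capital V = 8172 + 1000.7 + 1901 = 11073.7.
Equity: weight = 8172/11073.7 = 0.7380; cost = 8.6%.
Preferred: weight = 1000.7/11073.7 = 0.0904; cost = 6.3%.
Senior notes: weight = 1901/11073.7 = 0.1717; after-tax cost = 3.3% × (1 − 29%) = 2.3430%.
WACC = 0.7380 × 8.6000% + 0.0904 × 6.3000% + 0.1717 × 2.3430% = 7.3180%.

7.32%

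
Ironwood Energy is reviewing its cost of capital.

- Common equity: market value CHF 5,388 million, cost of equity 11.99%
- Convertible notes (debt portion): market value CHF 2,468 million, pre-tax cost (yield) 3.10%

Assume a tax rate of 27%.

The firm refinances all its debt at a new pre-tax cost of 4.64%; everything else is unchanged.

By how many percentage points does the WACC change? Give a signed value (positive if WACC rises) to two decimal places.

Current WACC:
Total capital V = 5388 + 2468 = 7856.
Equity: weight = 5388/7856 = 0.6858; cost = 11.99%.
Convertible notes (debt portion): weight = 2468/7856 = 0.3142; after-tax cost = 3.1% × (1 − 27%) = 2.2630%.
WACC = 0.6858 × 11.9900% + 0.3142 × 2.2630% = 8.9342%.
After the change:
Total capital V = 5388 + 2468 = 7856.
Equity: weight = 5388/7856 = 0.6858; cost = 11.99%.
Convertible notes (debt portion): weight = 2468/7856 = 0.3142; after-tax cost = 4.64% × (1 − 27%) = 3.3872%.
WACC = 0.6858 × 11.9900% + 0.3142 × 3.3872% = 9.2874%.
Change in WACC = 9.2874% − 8.9342% = 0.3532 pp.

+0.35 pp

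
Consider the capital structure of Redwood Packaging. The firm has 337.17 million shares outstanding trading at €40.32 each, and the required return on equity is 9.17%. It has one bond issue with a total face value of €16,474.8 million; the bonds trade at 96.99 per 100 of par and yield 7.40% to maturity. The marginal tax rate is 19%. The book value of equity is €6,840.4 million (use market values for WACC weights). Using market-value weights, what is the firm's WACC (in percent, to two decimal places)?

Market value of equity E = 40.32 × 337.17m = 13594.6944m. Market value of debt D = 16474.8m × 96.99/100 = 15978.90852m.
Total capital V = 13594.6944 + 15978.90852 = 29573.60292.
Equity: weight = 13594.6944/29573.60292 = 0.4597; cost = 9.17%.
Bonds outstanding: weight = 15978.90852/29573.60292 = 0.5403; after-tax cost = 7.4% × (1 − 19%) = 5.9940%.
WACC = 0.4597 × 9.1700% + 0.5403 × 5.9940% = 7.4540%.

7.45%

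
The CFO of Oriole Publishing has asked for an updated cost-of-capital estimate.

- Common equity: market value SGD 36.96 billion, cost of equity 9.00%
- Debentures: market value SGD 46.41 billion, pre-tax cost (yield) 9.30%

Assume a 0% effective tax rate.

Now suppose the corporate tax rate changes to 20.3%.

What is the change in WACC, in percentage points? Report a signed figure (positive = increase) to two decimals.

-1.05 pp

Current WACC:
Total capital V = 36.96 + 46.41 = 83.37.
Equity: weight = 36.96/83.37 = 0.4433; cost = 9%.
Debentures: weight = 46.41/83.37 = 0.5567; after-tax cost = 9.3% × (1 − 0%) = 9.3000%.
WACC = 0.4433 × 9.0000% + 0.5567 × 9.3000% = 9.1670%.
After the change:
Total capital V = 36.96 + 46.41 = 83.37.
Equity: weight = 36.96/83.37 = 0.4433; cost = 9%.
Debentures: weight = 46.41/83.37 = 0.5567; after-tax cost = 9.3% × (1 − 20.3%) = 7.4121%.
WACC = 0.4433 × 9.0000% + 0.5567 × 7.4121% = 8.1161%.
Change in WACC = 8.1161% − 9.1670% = -1.0509 pp.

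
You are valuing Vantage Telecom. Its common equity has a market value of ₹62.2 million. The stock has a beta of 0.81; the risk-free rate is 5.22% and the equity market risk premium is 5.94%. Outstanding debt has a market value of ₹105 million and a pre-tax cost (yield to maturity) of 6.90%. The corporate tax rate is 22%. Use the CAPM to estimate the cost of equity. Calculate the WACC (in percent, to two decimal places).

7.11%

Cost of equity via CAPM: Re = 5.22% + 0.81 × 5.94% = 10.0314%.
Total capital V = 62.2 + 105 = 167.2.
Equity: weight = 62.2/167.2 = 0.3720; cost = 10.0314%.
Debt: weight = 105/167.2 = 0.6280; after-tax cost = 6.9% × (1 − 22%) = 5.3820%.
WACC = 0.3720 × 10.0314% + 0.6280 × 5.3820% = 7.1116%.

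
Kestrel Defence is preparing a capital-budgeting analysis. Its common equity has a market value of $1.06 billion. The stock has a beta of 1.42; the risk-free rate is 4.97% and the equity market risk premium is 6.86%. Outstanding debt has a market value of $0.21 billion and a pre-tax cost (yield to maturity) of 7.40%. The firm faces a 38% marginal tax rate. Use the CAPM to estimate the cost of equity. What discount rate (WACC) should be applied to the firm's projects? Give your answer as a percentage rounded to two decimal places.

Cost of equity via CAPM: Re = 4.97% + 1.42 × 6.86% = 14.7112%.
Total capital V = 1.06 + 0.21 = 1.27.
Equity: weight = 1.06/1.27 = 0.8346; cost = 14.7112%.
Debt: weight = 0.21/1.27 = 0.1654; after-tax cost = 7.4% × (1 − 38%) = 4.5880%.
WACC = 0.8346 × 14.7112% + 0.1654 × 4.5880% = 13.0373%.

13.04%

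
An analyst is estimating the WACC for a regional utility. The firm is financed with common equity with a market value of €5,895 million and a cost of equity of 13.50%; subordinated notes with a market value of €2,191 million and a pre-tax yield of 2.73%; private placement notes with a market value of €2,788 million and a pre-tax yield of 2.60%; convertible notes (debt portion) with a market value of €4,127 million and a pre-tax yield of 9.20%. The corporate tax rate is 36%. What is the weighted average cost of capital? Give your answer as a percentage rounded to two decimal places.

7.49%

Total capital V = 5895 + 2191 + 2788 + 4127 = 15001.
Equity: weight = 5895/15001 = 0.3930; cost = 13.5%.
Subordinated notes: weight = 2191/15001 = 0.1461; after-tax cost = 2.73% × (1 − 36%) = 1.7472%.
Private placement notes: weight = 2788/15001 = 0.1859; after-tax cost = 2.6% × (1 − 36%) = 1.6640%.
Convertible notes (debt portion): weight = 4127/15001 = 0.2751; after-tax cost = 9.2% × (1 − 36%) = 5.8880%.
WACC = 0.3930 × 13.5000% + 0.1461 × 1.7472% + 0.1859 × 1.6640% + 0.2751 × 5.8880% = 7.4895%.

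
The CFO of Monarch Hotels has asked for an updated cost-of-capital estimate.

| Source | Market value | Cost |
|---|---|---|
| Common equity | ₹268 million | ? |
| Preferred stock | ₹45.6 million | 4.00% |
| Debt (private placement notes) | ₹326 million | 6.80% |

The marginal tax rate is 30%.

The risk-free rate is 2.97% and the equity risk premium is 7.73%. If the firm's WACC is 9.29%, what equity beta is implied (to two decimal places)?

Total capital V = 268 + 45.6 + 326 = 639.6.
Equity weight = 268/639.6 = 0.4190.
Preferred weight = 45.6/639.6 = 0.0713.
Private placement notes weight = 326/639.6 = 0.5097.
Debt contribution = 0.5097 × 6.8% × (1 − 30%) = 2.4261%.
Preferred contribution = 0.0713 × 4% = 0.2852%.
Required equity contribution = 9.29% − 2.7113% = 6.5787%  ⇒  Re = 15.7005%.
CAPM: 15.7005% = 2.97% + β × 7.73%  ⇒  β = 1.6469.

1.65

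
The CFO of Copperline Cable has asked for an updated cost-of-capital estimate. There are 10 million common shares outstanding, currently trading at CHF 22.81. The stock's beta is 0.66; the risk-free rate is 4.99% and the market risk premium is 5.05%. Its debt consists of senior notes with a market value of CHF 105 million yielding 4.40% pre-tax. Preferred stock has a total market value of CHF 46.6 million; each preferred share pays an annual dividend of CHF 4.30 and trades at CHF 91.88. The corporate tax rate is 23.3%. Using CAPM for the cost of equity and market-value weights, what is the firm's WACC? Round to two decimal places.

6.51%

Cost of equity via CAPM: Re = 4.99% + 0.66 × 5.05% = 8.3230%.
Cost of preferred: Rp = 4.3 / 91.88 = 4.6800%.
Market value of equity E = 22.81 × 10m = 228.1m.
Total capital V = 228.1 + 46.6 + 105 = 379.7.
Equity: weight = 228.1/379.7 = 0.6007; cost = 8.323%.
Preferred: weight = 46.6/379.7 = 0.1227; cost = 4.68%.
Senior notes: weight = 105/379.7 = 0.2765; after-tax cost = 4.4% × (1 − 23.3%) = 3.3748%.
WACC = 0.6007 × 8.3230% + 0.1227 × 4.6800% + 0.2765 × 3.3748% = 6.5076%.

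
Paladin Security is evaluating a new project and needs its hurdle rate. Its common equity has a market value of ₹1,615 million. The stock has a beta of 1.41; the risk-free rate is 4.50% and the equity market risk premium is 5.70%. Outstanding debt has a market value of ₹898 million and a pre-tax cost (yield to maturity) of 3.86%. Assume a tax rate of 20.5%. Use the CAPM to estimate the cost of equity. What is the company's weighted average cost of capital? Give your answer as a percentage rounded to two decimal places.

9.15%

Cost of equity via CAPM: Re = 4.5% + 1.41 × 5.7% = 12.5370%.
Total capital V = 1615 + 898 = 2513.
Equity: weight = 1615/2513 = 0.6427; cost = 12.537%.
Debt: weight = 898/2513 = 0.3573; after-tax cost = 3.86% × (1 − 20.5%) = 3.0687%.
WACC = 0.6427 × 12.5370% + 0.3573 × 3.0687% = 9.1536%.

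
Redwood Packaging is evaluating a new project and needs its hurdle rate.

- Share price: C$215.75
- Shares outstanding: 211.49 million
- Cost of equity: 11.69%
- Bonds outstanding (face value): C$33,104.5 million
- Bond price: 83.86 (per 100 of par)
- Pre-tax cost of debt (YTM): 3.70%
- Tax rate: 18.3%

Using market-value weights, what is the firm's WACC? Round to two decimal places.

Market value of equity E = 215.75 × 211.49m = 45628.9675m. Market value of debt D = 33104.5m × 83.86/100 = 27761.4337m.
Total capital V = 45628.9675 + 27761.4337 = 73390.4012.
Equity: weight = 45628.9675/73390.4012 = 0.6217; cost = 11.69%.
Bonds outstanding: weight = 27761.4337/73390.4012 = 0.3783; after-tax cost = 3.7% × (1 − 18.3%) = 3.0229%.
WACC = 0.6217 × 11.6900% + 0.3783 × 3.0229% = 8.4115%.

8.41%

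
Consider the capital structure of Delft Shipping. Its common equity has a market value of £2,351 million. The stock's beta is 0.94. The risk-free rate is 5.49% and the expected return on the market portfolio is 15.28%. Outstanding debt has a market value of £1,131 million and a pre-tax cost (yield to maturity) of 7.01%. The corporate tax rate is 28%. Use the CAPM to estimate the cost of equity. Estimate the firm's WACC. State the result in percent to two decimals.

Market risk premium = 15.28% − 5.49% = 9.79%.
Cost of equity via CAPM: Re = 5.49% + 0.94 × 9.79% = 14.6926%.
Total capital V = 2351 + 1131 = 3482.
Equity: weight = 2351/3482 = 0.6752; cost = 14.6926%.
Debt: weight = 1131/3482 = 0.3248; after-tax cost = 7.01% × (1 − 28%) = 5.0472%.
WACC = 0.6752 × 14.6926% + 0.3248 × 5.0472% = 11.5596%.

11.56%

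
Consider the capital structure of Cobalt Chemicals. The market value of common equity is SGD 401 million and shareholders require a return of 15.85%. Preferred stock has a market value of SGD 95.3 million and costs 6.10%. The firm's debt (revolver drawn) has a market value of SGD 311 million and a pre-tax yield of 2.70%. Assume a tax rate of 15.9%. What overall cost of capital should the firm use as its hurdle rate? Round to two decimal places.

9.47%

Total capital V = 401 + 95.3 + 311 = 807.3.
Equity: weight = 401/807.3 = 0.4967; cost = 15.85%.
Preferred: weight = 95.3/807.3 = 0.1180; cost = 6.1%.
Revolver drawn: weight = 311/807.3 = 0.3852; after-tax cost = 2.7% × (1 − 15.9%) = 2.2707%.
WACC = 0.4967 × 15.8500% + 0.1180 × 6.1000% + 0.3852 × 2.2707% = 9.4678%.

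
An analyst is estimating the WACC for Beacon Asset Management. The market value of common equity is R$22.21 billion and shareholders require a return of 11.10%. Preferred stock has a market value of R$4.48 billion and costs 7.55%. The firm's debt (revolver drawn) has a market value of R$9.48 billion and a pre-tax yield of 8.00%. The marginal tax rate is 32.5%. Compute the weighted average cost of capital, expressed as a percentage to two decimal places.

Total capital V = 22.21 + 4.48 + 9.48 = 36.17.
Equity: weight = 22.21/36.17 = 0.6140; cost = 11.1%.
Preferred: weight = 4.48/36.17 = 0.1239; cost = 7.55%.
Revolver drawn: weight = 9.48/36.17 = 0.2621; after-tax cost = 8% × (1 − 32.5%) = 5.4000%.
WACC = 0.6140 × 11.1000% + 0.1239 × 7.5500% + 0.2621 × 5.4000% = 9.1664%.

9.17%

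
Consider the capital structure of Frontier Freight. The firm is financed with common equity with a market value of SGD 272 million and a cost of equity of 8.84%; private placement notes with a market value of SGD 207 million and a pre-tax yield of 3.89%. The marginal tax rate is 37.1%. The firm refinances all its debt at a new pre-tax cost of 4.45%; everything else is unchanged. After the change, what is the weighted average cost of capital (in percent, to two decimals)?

After the change:
Total capital V = 272 + 207 = 479.
Equity: weight = 272/479 = 0.5678; cost = 8.84%.
Private placement notes: weight = 207/479 = 0.4322; after-tax cost = 4.45% × (1 − 37.1%) = 2.7991%.
WACC = 0.5678 × 8.8400% + 0.4322 × 2.7991% = 6.2294%.

6.23%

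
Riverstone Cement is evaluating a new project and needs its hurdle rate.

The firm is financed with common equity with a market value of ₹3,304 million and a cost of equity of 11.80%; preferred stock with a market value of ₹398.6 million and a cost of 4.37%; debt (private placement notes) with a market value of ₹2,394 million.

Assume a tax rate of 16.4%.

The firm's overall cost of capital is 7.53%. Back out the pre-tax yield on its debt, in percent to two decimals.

2.59%

Total capital V = 3304 + 398.6 + 2394 = 6096.6.
Equity weight = 3304/6096.6 = 0.5419.
Preferred weight = 398.6/6096.6 = 0.0654.
Private placement notes weight = 2394/6096.6 = 0.3927.
Equity contribution = 0.5419 × 11.8% = 6.3949%.
Preferred contribution = 0.0654 × 4.37% = 0.2857%.
Remaining for debt = 7.53% − 6.6806% = 0.8494%.
Rd × (1 − 16.4%) × 0.3927 = 0.8494%  ⇒  Rd = 2.5874%.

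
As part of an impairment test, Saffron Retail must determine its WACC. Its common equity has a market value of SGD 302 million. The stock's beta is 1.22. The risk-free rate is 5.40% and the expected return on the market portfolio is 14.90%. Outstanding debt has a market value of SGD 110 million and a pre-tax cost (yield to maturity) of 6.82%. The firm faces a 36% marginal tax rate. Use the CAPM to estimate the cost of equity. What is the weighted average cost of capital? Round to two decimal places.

13.62%

Market risk premium = 14.9% − 5.4% = 9.5%.
Cost of equity via CAPM: Re = 5.4% + 1.22 × 9.5% = 16.9900%.
Total capital V = 302 + 110 = 412.
Equity: weight = 302/412 = 0.7330; cost = 16.99%.
Debt: weight = 110/412 = 0.2670; after-tax cost = 6.82% × (1 − 36%) = 4.3648%.
WACC = 0.7330 × 16.9900% + 0.2670 × 4.3648% = 13.6192%.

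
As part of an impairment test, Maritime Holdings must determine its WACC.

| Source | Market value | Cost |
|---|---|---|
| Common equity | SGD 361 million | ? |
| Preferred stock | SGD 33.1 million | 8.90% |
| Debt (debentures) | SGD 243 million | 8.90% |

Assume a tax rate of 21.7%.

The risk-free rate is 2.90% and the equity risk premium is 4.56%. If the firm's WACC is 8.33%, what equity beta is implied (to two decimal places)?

1.38

Total capital V = 361 + 33.1 + 243 = 637.1.
Equity weight = 361/637.1 = 0.5666.
Preferred weight = 33.1/637.1 = 0.0520.
Debentures weight = 243/637.1 = 0.3814.
Debt contribution = 0.3814 × 8.9% × (1 − 21.7%) = 2.6580%.
Preferred contribution = 0.0520 × 8.9% = 0.4624%.
Required equity contribution = 8.33% − 3.1204% = 5.2096%  ⇒  Re = 9.1941%.
CAPM: 9.1941% = 2.9% + β × 4.56%  ⇒  β = 1.3803.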